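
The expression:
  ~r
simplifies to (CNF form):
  ~r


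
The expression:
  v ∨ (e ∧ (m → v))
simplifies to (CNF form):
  (e ∨ v) ∧ (v ∨ ¬m)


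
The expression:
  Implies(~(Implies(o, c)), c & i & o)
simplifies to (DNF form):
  c | ~o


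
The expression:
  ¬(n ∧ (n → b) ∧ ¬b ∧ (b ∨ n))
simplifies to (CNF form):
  True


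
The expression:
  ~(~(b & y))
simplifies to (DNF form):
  b & y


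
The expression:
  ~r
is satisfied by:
  {r: False}


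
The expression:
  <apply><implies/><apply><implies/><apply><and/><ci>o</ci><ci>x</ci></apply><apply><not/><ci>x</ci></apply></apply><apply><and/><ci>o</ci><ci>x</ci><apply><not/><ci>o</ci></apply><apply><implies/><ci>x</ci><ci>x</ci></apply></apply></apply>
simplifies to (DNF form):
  <apply><and/><ci>o</ci><ci>x</ci></apply>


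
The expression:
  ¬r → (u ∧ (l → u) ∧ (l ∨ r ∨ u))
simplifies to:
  r ∨ u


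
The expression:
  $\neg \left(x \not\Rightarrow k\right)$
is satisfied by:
  {k: True, x: False}
  {x: False, k: False}
  {x: True, k: True}


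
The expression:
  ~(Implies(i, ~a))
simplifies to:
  a & i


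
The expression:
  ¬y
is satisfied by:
  {y: False}


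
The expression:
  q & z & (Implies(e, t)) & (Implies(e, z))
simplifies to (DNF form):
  (q & t & z) | (q & z & ~e)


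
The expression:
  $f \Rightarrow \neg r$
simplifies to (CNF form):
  $\neg f \vee \neg r$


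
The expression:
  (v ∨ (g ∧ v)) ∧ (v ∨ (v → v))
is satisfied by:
  {v: True}


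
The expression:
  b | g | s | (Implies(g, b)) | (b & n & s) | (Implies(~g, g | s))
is always true.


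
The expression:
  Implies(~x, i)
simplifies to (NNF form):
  i | x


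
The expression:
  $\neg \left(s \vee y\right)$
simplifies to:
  $\neg s \wedge \neg y$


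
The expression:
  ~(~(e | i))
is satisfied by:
  {i: True, e: True}
  {i: True, e: False}
  {e: True, i: False}


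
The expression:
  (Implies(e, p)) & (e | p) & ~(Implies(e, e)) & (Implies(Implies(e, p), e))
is never true.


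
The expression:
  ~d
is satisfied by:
  {d: False}


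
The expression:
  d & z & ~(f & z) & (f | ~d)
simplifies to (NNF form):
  False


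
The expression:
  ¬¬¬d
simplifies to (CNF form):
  ¬d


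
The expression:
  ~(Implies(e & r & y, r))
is never true.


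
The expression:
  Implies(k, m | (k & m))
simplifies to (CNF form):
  m | ~k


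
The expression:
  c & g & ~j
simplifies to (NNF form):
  c & g & ~j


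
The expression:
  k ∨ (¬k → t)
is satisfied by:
  {k: True, t: True}
  {k: True, t: False}
  {t: True, k: False}


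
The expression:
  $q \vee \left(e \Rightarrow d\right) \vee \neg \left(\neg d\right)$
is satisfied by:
  {d: True, q: True, e: False}
  {d: True, e: False, q: False}
  {q: True, e: False, d: False}
  {q: False, e: False, d: False}
  {d: True, q: True, e: True}
  {d: True, e: True, q: False}
  {q: True, e: True, d: False}


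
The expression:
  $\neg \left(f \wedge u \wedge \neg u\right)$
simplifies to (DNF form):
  $\text{True}$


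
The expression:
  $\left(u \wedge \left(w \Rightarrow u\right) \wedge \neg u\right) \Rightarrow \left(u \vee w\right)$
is always true.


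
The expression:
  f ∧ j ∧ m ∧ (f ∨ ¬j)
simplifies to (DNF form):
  f ∧ j ∧ m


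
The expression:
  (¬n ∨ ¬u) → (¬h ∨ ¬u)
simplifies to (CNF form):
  n ∨ ¬h ∨ ¬u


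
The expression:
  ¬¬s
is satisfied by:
  {s: True}


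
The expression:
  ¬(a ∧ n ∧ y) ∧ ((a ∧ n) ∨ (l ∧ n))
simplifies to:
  n ∧ (a ∨ l) ∧ (¬a ∨ ¬y)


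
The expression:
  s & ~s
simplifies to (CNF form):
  False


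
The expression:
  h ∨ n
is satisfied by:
  {n: True, h: True}
  {n: True, h: False}
  {h: True, n: False}


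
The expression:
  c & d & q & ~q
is never true.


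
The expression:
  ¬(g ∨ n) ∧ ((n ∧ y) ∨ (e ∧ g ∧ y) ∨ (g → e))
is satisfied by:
  {n: False, g: False}


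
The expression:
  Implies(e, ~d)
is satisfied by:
  {e: False, d: False}
  {d: True, e: False}
  {e: True, d: False}


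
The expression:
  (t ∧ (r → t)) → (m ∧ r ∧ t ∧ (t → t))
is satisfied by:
  {r: True, m: True, t: False}
  {r: True, m: False, t: False}
  {m: True, r: False, t: False}
  {r: False, m: False, t: False}
  {r: True, t: True, m: True}


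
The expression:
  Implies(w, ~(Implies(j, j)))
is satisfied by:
  {w: False}


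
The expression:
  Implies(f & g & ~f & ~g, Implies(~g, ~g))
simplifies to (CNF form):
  True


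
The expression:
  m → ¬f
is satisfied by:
  {m: False, f: False}
  {f: True, m: False}
  {m: True, f: False}


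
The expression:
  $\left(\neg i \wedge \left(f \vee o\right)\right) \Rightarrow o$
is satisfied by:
  {i: True, o: True, f: False}
  {i: True, f: False, o: False}
  {o: True, f: False, i: False}
  {o: False, f: False, i: False}
  {i: True, o: True, f: True}
  {i: True, f: True, o: False}
  {o: True, f: True, i: False}


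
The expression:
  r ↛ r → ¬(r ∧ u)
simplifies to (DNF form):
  True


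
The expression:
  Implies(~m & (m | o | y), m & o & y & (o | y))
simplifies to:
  m | (~o & ~y)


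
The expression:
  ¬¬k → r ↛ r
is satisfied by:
  {k: False}


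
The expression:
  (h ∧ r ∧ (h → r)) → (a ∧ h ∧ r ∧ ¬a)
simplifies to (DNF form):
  ¬h ∨ ¬r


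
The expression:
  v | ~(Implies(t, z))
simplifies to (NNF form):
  v | (t & ~z)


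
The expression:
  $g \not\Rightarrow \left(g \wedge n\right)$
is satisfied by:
  {g: True, n: False}


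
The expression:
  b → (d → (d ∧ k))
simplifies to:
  k ∨ ¬b ∨ ¬d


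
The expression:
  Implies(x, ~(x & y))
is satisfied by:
  {y: False, x: False}
  {x: True, y: False}
  {y: True, x: False}


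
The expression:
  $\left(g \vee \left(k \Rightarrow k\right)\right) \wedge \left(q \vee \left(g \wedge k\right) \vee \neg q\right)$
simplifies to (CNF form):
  $\text{True}$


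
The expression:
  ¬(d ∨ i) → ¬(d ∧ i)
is always true.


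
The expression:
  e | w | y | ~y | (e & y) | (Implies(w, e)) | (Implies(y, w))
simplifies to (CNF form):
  True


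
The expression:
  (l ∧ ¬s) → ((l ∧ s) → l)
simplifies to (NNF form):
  True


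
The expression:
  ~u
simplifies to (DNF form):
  ~u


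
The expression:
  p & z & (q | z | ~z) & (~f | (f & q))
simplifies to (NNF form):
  p & z & (q | ~f)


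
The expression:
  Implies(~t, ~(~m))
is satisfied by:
  {t: True, m: True}
  {t: True, m: False}
  {m: True, t: False}


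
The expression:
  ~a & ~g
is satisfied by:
  {g: False, a: False}


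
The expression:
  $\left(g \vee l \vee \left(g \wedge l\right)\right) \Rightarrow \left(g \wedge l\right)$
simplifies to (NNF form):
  $\left(g \wedge l\right) \vee \left(\neg g \wedge \neg l\right)$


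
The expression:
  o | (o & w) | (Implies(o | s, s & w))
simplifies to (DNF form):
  o | w | ~s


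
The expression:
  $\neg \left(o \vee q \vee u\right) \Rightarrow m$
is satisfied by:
  {q: True, m: True, u: True, o: True}
  {q: True, m: True, u: True, o: False}
  {q: True, m: True, o: True, u: False}
  {q: True, m: True, o: False, u: False}
  {q: True, u: True, o: True, m: False}
  {q: True, u: True, o: False, m: False}
  {q: True, u: False, o: True, m: False}
  {q: True, u: False, o: False, m: False}
  {m: True, u: True, o: True, q: False}
  {m: True, u: True, o: False, q: False}
  {m: True, o: True, u: False, q: False}
  {m: True, o: False, u: False, q: False}
  {u: True, o: True, m: False, q: False}
  {u: True, m: False, o: False, q: False}
  {o: True, m: False, u: False, q: False}


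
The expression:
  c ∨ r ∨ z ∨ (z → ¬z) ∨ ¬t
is always true.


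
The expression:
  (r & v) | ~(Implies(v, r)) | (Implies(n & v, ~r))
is always true.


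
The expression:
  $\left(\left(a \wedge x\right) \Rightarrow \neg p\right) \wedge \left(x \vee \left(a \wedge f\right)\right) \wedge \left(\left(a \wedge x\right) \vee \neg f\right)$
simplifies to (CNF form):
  $x \wedge \left(a \vee \neg f\right) \wedge \left(\neg a \vee \neg p\right)$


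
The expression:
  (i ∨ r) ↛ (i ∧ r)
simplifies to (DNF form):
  (i ∧ ¬r) ∨ (r ∧ ¬i)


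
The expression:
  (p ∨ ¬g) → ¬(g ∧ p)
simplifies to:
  ¬g ∨ ¬p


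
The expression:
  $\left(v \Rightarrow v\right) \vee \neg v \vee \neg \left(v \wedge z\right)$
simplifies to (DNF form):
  $\text{True}$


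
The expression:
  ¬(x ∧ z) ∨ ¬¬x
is always true.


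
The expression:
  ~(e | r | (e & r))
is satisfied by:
  {e: False, r: False}


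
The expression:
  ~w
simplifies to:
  ~w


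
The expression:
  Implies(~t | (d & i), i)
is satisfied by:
  {i: True, t: True}
  {i: True, t: False}
  {t: True, i: False}


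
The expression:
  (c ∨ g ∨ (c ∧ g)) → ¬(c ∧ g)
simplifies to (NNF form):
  ¬c ∨ ¬g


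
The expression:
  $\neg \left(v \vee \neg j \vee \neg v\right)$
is never true.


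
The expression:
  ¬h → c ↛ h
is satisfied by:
  {c: True, h: True}
  {c: True, h: False}
  {h: True, c: False}


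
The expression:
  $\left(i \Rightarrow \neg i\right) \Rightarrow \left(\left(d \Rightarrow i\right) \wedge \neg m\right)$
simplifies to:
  $i \vee \left(\neg d \wedge \neg m\right)$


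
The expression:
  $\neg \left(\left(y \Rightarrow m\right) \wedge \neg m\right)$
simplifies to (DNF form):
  $m \vee y$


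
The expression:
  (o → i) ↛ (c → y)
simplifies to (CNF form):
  c ∧ ¬y ∧ (i ∨ ¬o)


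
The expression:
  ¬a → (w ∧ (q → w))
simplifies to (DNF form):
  a ∨ w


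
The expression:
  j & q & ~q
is never true.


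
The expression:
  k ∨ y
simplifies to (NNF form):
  k ∨ y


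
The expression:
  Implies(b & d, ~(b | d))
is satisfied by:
  {d: False, b: False}
  {b: True, d: False}
  {d: True, b: False}


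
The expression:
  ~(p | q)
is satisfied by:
  {q: False, p: False}


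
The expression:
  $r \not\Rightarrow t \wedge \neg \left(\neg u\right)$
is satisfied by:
  {r: True, u: True, t: False}


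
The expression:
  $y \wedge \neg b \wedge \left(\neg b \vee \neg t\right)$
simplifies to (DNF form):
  $y \wedge \neg b$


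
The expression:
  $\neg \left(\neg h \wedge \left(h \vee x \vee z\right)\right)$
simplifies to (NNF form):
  $h \vee \left(\neg x \wedge \neg z\right)$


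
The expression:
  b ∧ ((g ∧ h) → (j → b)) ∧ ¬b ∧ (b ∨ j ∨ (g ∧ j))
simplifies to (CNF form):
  False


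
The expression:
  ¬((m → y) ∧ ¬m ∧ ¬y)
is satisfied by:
  {y: True, m: True}
  {y: True, m: False}
  {m: True, y: False}


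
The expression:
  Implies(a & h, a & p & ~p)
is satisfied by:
  {h: False, a: False}
  {a: True, h: False}
  {h: True, a: False}


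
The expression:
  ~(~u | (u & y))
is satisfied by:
  {u: True, y: False}


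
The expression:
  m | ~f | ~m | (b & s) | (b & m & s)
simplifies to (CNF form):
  True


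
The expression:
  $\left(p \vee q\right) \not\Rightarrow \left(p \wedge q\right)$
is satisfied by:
  {q: True, p: False}
  {p: True, q: False}


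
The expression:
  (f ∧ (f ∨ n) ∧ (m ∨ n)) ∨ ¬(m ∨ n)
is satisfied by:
  {f: True, m: False, n: False}
  {n: True, f: True, m: False}
  {f: True, m: True, n: False}
  {n: True, f: True, m: True}
  {n: False, m: False, f: False}


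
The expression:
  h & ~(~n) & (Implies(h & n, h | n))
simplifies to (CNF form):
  h & n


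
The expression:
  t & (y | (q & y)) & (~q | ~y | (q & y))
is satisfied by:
  {t: True, y: True}


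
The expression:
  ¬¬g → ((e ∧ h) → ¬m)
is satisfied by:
  {h: False, m: False, g: False, e: False}
  {e: True, h: False, m: False, g: False}
  {g: True, h: False, m: False, e: False}
  {e: True, g: True, h: False, m: False}
  {m: True, e: False, h: False, g: False}
  {e: True, m: True, h: False, g: False}
  {g: True, m: True, e: False, h: False}
  {e: True, g: True, m: True, h: False}
  {h: True, g: False, m: False, e: False}
  {e: True, h: True, g: False, m: False}
  {g: True, h: True, e: False, m: False}
  {e: True, g: True, h: True, m: False}
  {m: True, h: True, g: False, e: False}
  {e: True, m: True, h: True, g: False}
  {g: True, m: True, h: True, e: False}


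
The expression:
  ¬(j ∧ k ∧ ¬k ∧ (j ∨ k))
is always true.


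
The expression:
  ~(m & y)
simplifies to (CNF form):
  ~m | ~y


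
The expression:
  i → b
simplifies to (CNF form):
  b ∨ ¬i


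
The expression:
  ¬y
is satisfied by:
  {y: False}


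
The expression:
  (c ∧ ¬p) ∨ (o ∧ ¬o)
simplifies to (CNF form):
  c ∧ ¬p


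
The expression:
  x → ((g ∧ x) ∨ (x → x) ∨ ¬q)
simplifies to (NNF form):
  True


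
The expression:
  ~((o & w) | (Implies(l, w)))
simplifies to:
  l & ~w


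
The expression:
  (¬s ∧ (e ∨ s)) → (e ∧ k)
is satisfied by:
  {s: True, k: True, e: False}
  {s: True, e: False, k: False}
  {k: True, e: False, s: False}
  {k: False, e: False, s: False}
  {s: True, k: True, e: True}
  {s: True, e: True, k: False}
  {k: True, e: True, s: False}


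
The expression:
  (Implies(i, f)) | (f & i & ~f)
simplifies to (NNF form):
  f | ~i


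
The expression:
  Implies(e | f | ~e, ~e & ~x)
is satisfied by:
  {x: False, e: False}


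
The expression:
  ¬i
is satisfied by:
  {i: False}


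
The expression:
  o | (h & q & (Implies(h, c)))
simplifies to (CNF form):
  (c | o) & (h | o) & (o | q)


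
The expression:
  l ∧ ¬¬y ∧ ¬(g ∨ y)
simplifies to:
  False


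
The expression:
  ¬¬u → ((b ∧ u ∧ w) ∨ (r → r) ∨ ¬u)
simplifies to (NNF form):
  True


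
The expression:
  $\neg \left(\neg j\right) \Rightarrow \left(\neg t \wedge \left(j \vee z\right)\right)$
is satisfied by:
  {t: False, j: False}
  {j: True, t: False}
  {t: True, j: False}


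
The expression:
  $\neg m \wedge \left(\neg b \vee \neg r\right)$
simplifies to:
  $\neg m \wedge \left(\neg b \vee \neg r\right)$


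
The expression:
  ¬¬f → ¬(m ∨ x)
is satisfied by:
  {m: False, f: False, x: False}
  {x: True, m: False, f: False}
  {m: True, x: False, f: False}
  {x: True, m: True, f: False}
  {f: True, x: False, m: False}


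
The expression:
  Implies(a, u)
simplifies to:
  u | ~a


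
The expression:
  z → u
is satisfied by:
  {u: True, z: False}
  {z: False, u: False}
  {z: True, u: True}


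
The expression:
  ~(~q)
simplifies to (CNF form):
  q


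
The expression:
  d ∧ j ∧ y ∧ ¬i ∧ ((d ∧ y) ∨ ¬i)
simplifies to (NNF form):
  d ∧ j ∧ y ∧ ¬i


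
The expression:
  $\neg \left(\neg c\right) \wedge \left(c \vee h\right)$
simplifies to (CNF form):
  $c$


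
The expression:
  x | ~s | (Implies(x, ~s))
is always true.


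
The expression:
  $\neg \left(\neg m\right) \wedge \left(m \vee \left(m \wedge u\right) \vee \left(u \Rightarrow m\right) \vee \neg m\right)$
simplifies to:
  $m$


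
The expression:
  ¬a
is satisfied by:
  {a: False}


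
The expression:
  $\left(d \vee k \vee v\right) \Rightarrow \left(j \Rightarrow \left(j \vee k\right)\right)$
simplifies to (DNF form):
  $\text{True}$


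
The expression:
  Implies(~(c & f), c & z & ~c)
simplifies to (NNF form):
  c & f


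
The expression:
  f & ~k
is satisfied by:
  {f: True, k: False}


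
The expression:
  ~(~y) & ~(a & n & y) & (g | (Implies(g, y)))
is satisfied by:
  {y: True, n: False, a: False}
  {y: True, a: True, n: False}
  {y: True, n: True, a: False}


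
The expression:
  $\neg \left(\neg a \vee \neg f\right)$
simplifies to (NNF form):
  $a \wedge f$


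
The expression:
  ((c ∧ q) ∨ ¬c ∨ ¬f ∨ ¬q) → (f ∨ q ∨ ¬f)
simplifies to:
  True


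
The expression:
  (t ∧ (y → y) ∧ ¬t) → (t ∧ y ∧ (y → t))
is always true.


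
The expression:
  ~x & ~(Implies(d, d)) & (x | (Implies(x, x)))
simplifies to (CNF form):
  False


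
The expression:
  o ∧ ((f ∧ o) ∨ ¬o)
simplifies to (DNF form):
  f ∧ o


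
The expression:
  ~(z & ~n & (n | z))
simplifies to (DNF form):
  n | ~z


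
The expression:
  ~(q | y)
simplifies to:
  ~q & ~y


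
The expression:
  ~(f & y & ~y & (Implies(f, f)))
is always true.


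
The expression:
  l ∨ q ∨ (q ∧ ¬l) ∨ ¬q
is always true.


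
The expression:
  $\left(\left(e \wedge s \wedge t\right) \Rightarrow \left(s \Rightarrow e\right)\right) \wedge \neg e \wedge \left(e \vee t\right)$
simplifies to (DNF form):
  $t \wedge \neg e$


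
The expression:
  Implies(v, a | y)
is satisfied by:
  {a: True, y: True, v: False}
  {a: True, v: False, y: False}
  {y: True, v: False, a: False}
  {y: False, v: False, a: False}
  {a: True, y: True, v: True}
  {a: True, v: True, y: False}
  {y: True, v: True, a: False}


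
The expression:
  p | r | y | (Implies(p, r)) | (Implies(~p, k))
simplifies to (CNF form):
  True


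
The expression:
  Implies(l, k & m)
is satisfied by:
  {k: True, m: True, l: False}
  {k: True, m: False, l: False}
  {m: True, k: False, l: False}
  {k: False, m: False, l: False}
  {k: True, l: True, m: True}


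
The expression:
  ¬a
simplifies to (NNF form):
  ¬a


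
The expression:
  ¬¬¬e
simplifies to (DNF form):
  ¬e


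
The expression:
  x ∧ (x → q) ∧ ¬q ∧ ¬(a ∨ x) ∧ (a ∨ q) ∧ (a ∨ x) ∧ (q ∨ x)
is never true.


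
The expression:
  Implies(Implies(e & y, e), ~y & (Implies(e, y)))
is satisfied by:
  {e: False, y: False}


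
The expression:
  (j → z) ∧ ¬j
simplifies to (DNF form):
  ¬j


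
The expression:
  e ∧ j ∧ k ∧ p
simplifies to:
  e ∧ j ∧ k ∧ p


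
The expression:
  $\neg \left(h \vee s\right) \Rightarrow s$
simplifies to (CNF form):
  $h \vee s$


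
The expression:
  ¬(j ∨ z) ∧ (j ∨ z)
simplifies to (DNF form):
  False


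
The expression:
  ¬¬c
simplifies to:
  c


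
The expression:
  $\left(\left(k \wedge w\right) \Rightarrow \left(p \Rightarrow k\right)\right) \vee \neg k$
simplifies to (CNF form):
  $\text{True}$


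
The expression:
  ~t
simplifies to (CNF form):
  ~t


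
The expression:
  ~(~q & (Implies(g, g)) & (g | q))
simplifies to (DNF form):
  q | ~g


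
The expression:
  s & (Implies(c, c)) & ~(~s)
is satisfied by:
  {s: True}


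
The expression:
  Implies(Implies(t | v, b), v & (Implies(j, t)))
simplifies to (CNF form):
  (t | v) & (v | ~b) & (t | v | ~b) & (t | v | ~j) & (t | ~b | ~j) & (v | ~b | ~j) & (t | v | ~b | ~j)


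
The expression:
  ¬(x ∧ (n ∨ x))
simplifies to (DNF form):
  ¬x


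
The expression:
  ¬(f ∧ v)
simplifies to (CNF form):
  ¬f ∨ ¬v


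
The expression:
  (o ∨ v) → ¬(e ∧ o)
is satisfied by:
  {e: False, o: False}
  {o: True, e: False}
  {e: True, o: False}


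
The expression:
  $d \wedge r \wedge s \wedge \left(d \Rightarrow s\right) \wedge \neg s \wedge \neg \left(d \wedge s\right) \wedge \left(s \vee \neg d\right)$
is never true.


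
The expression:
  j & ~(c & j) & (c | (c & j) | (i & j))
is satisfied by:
  {i: True, j: True, c: False}


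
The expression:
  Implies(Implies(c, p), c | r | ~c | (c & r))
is always true.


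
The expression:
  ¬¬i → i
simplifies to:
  True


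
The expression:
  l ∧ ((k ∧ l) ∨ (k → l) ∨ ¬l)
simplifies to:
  l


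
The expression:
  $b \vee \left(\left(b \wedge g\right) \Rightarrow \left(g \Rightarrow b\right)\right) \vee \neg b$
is always true.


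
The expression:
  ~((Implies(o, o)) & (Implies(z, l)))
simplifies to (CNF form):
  z & ~l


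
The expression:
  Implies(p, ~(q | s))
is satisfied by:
  {q: False, p: False, s: False}
  {s: True, q: False, p: False}
  {q: True, s: False, p: False}
  {s: True, q: True, p: False}
  {p: True, s: False, q: False}


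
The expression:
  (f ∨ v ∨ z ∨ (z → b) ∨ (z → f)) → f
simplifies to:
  f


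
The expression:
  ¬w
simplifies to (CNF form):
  ¬w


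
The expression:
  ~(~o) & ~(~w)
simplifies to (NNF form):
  o & w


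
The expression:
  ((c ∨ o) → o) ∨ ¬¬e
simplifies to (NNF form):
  e ∨ o ∨ ¬c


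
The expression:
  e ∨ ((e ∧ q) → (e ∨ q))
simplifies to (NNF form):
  True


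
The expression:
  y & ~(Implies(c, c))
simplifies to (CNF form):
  False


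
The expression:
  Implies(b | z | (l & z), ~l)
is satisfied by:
  {z: False, l: False, b: False}
  {b: True, z: False, l: False}
  {z: True, b: False, l: False}
  {b: True, z: True, l: False}
  {l: True, b: False, z: False}


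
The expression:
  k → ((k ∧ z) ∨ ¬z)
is always true.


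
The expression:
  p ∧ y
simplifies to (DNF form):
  p ∧ y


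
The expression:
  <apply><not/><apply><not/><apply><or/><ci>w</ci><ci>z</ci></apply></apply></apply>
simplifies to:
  <apply><or/><ci>w</ci><ci>z</ci></apply>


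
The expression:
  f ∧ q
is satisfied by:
  {f: True, q: True}


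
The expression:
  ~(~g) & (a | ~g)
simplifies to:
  a & g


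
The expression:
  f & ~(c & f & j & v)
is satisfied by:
  {f: True, v: False, c: False, j: False}
  {j: True, f: True, v: False, c: False}
  {c: True, f: True, v: False, j: False}
  {j: True, c: True, f: True, v: False}
  {v: True, f: True, j: False, c: False}
  {j: True, v: True, f: True, c: False}
  {c: True, v: True, f: True, j: False}


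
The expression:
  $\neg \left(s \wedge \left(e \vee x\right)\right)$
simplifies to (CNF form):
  $\left(\neg e \vee \neg s\right) \wedge \left(\neg s \vee \neg x\right)$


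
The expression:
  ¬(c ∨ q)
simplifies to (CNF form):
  ¬c ∧ ¬q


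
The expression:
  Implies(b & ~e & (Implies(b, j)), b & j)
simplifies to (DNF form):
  True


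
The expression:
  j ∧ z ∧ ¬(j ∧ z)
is never true.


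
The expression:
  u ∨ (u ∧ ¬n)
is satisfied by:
  {u: True}


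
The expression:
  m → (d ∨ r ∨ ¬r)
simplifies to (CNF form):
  True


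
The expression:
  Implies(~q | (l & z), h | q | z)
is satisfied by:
  {q: True, z: True, h: True}
  {q: True, z: True, h: False}
  {q: True, h: True, z: False}
  {q: True, h: False, z: False}
  {z: True, h: True, q: False}
  {z: True, h: False, q: False}
  {h: True, z: False, q: False}


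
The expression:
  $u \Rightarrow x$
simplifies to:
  $x \vee \neg u$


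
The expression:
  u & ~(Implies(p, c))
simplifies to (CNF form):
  p & u & ~c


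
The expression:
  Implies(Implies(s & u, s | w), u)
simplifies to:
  u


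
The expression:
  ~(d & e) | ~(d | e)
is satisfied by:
  {e: False, d: False}
  {d: True, e: False}
  {e: True, d: False}


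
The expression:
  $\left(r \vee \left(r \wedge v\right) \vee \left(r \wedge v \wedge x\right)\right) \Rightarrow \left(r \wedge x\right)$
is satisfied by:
  {x: True, r: False}
  {r: False, x: False}
  {r: True, x: True}


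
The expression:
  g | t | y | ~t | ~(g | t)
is always true.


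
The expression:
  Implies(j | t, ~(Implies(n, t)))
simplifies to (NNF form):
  ~t & (n | ~j)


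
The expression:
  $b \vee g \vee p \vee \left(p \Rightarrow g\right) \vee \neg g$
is always true.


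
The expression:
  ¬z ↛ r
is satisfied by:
  {r: True, z: False}
  {z: False, r: False}
  {z: True, r: True}


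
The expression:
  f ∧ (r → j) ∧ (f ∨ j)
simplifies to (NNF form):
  f ∧ (j ∨ ¬r)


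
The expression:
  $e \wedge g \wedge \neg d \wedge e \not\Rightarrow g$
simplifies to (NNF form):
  $\text{False}$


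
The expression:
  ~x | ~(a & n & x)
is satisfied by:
  {x: False, n: False, a: False}
  {a: True, x: False, n: False}
  {n: True, x: False, a: False}
  {a: True, n: True, x: False}
  {x: True, a: False, n: False}
  {a: True, x: True, n: False}
  {n: True, x: True, a: False}


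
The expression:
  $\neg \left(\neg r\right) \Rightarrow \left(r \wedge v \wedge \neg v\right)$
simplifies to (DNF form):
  $\neg r$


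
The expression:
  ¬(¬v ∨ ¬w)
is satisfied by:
  {w: True, v: True}


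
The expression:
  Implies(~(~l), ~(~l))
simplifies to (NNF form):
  True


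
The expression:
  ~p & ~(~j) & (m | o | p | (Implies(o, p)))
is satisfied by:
  {j: True, p: False}


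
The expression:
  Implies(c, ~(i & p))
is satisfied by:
  {p: False, c: False, i: False}
  {i: True, p: False, c: False}
  {c: True, p: False, i: False}
  {i: True, c: True, p: False}
  {p: True, i: False, c: False}
  {i: True, p: True, c: False}
  {c: True, p: True, i: False}


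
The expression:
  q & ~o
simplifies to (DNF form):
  q & ~o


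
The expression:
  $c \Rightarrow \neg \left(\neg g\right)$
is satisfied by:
  {g: True, c: False}
  {c: False, g: False}
  {c: True, g: True}


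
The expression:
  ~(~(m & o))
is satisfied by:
  {m: True, o: True}


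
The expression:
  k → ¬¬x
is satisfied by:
  {x: True, k: False}
  {k: False, x: False}
  {k: True, x: True}


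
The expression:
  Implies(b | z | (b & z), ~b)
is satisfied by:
  {b: False}


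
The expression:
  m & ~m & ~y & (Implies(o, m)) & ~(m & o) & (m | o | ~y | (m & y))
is never true.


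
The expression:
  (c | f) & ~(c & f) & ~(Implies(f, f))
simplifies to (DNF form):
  False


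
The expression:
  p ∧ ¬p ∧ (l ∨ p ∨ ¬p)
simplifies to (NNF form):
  False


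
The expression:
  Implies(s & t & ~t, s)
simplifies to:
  True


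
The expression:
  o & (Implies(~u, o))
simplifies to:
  o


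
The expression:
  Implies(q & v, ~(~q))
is always true.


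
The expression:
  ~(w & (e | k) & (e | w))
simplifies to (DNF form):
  ~w | (~e & ~k)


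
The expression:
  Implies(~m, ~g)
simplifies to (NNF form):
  m | ~g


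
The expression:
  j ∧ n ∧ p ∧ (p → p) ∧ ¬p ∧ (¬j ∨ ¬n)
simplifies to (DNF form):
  False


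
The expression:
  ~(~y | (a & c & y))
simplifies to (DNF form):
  (y & ~a) | (y & ~c)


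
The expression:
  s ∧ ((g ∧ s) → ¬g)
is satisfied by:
  {s: True, g: False}


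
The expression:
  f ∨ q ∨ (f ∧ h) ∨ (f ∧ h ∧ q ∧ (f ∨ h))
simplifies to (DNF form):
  f ∨ q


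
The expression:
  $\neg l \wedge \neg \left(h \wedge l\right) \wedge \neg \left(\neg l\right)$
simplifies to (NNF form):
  $\text{False}$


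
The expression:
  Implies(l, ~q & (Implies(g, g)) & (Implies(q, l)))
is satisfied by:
  {l: False, q: False}
  {q: True, l: False}
  {l: True, q: False}


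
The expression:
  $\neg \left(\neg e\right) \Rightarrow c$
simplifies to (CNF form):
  $c \vee \neg e$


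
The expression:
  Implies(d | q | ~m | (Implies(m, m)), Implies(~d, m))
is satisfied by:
  {d: True, m: True}
  {d: True, m: False}
  {m: True, d: False}


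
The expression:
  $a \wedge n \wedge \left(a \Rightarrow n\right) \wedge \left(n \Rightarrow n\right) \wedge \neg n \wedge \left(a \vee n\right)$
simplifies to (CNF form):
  $\text{False}$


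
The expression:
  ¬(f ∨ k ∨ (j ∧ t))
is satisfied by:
  {t: False, j: False, f: False, k: False}
  {j: True, k: False, t: False, f: False}
  {t: True, k: False, j: False, f: False}


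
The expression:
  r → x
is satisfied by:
  {x: True, r: False}
  {r: False, x: False}
  {r: True, x: True}


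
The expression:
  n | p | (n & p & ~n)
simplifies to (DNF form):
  n | p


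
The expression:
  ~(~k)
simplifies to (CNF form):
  k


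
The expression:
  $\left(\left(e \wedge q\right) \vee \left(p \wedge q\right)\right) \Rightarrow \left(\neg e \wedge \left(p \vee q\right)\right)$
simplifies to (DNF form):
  $\neg e \vee \neg q$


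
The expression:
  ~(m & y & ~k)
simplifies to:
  k | ~m | ~y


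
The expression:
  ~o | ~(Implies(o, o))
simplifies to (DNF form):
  ~o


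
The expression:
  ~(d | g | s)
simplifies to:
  ~d & ~g & ~s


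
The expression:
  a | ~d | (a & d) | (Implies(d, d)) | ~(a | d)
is always true.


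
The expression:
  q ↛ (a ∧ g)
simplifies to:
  q ∧ (¬a ∨ ¬g)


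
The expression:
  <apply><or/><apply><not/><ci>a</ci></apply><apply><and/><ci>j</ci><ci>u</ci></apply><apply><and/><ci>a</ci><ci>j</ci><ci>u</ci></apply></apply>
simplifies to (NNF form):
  <apply><or/><apply><not/><ci>a</ci></apply><apply><and/><ci>j</ci><ci>u</ci></apply></apply>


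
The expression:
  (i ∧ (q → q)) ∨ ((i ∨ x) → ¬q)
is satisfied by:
  {i: True, q: False, x: False}
  {q: False, x: False, i: False}
  {i: True, x: True, q: False}
  {x: True, q: False, i: False}
  {i: True, q: True, x: False}
  {q: True, i: False, x: False}
  {i: True, x: True, q: True}


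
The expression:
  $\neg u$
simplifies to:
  $\neg u$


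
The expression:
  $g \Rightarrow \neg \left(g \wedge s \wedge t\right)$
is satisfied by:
  {s: False, t: False, g: False}
  {g: True, s: False, t: False}
  {t: True, s: False, g: False}
  {g: True, t: True, s: False}
  {s: True, g: False, t: False}
  {g: True, s: True, t: False}
  {t: True, s: True, g: False}


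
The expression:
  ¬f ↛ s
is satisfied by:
  {s: True, f: False}
  {f: False, s: False}
  {f: True, s: True}


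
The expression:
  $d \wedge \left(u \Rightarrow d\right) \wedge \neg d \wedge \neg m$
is never true.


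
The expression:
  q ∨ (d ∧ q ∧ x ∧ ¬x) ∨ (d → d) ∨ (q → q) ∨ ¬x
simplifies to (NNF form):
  True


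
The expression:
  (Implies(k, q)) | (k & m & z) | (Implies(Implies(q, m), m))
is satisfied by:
  {q: True, m: True, k: False}
  {q: True, k: False, m: False}
  {m: True, k: False, q: False}
  {m: False, k: False, q: False}
  {q: True, m: True, k: True}
  {q: True, k: True, m: False}
  {m: True, k: True, q: False}


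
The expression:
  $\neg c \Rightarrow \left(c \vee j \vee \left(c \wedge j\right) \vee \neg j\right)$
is always true.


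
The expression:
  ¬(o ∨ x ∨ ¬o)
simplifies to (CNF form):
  False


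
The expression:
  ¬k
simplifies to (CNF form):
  ¬k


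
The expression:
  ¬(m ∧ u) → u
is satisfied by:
  {u: True}


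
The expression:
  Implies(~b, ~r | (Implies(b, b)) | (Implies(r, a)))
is always true.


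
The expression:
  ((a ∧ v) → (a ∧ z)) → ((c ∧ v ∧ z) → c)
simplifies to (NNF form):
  True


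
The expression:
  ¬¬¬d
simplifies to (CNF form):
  ¬d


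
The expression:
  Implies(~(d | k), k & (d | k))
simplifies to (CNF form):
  d | k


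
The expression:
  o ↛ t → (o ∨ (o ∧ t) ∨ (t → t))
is always true.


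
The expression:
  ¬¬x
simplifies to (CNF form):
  x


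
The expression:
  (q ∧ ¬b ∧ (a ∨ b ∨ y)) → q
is always true.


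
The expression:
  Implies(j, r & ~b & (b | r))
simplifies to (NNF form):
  ~j | (r & ~b)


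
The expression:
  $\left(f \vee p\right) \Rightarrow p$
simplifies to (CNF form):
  $p \vee \neg f$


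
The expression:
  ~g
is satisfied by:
  {g: False}


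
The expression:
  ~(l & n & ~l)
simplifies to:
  True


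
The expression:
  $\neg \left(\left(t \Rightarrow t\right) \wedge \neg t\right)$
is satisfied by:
  {t: True}


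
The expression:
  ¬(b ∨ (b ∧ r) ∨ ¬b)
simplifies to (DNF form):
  False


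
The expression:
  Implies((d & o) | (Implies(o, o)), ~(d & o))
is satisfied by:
  {o: False, d: False}
  {d: True, o: False}
  {o: True, d: False}


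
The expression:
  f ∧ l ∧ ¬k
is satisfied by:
  {f: True, l: True, k: False}


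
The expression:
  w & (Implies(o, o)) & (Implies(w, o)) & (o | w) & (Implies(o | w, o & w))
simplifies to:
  o & w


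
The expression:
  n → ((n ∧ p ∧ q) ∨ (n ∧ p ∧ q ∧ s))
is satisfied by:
  {q: True, p: True, n: False}
  {q: True, p: False, n: False}
  {p: True, q: False, n: False}
  {q: False, p: False, n: False}
  {n: True, q: True, p: True}


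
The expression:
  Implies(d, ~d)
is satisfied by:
  {d: False}


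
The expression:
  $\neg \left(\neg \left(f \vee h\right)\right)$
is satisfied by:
  {h: True, f: True}
  {h: True, f: False}
  {f: True, h: False}


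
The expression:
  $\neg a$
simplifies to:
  $\neg a$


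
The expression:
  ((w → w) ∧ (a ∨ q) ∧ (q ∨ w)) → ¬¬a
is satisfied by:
  {a: True, q: False}
  {q: False, a: False}
  {q: True, a: True}


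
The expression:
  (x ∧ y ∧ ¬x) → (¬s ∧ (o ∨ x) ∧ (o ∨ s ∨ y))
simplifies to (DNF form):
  True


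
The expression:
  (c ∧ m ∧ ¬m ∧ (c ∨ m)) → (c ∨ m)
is always true.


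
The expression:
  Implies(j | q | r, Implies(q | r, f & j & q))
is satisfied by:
  {f: True, j: True, r: False, q: False}
  {f: True, j: False, r: False, q: False}
  {j: True, f: False, r: False, q: False}
  {f: False, j: False, r: False, q: False}
  {q: True, f: True, j: True, r: False}
  {q: True, f: True, r: True, j: True}


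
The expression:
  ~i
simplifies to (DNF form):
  ~i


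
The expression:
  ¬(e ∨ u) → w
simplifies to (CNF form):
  e ∨ u ∨ w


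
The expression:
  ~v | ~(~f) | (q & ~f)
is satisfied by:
  {q: True, f: True, v: False}
  {q: True, f: False, v: False}
  {f: True, q: False, v: False}
  {q: False, f: False, v: False}
  {q: True, v: True, f: True}
  {q: True, v: True, f: False}
  {v: True, f: True, q: False}


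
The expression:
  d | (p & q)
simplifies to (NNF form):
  d | (p & q)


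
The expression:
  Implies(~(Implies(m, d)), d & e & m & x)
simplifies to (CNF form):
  d | ~m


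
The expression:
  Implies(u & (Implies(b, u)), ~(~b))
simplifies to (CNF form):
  b | ~u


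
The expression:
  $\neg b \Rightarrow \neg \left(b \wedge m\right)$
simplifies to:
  $\text{True}$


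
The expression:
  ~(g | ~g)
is never true.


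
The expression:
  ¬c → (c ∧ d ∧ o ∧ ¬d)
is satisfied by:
  {c: True}


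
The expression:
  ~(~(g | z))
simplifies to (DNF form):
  g | z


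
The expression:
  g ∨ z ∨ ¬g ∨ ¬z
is always true.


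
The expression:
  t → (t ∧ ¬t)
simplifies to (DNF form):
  ¬t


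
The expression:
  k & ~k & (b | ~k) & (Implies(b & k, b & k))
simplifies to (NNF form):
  False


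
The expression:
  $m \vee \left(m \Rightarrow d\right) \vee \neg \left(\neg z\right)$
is always true.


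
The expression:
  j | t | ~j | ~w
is always true.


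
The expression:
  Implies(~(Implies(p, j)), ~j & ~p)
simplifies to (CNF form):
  j | ~p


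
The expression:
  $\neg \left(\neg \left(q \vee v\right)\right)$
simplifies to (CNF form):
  $q \vee v$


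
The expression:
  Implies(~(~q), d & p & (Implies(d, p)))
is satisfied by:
  {p: True, d: True, q: False}
  {p: True, d: False, q: False}
  {d: True, p: False, q: False}
  {p: False, d: False, q: False}
  {q: True, p: True, d: True}


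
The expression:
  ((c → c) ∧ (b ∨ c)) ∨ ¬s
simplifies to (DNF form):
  b ∨ c ∨ ¬s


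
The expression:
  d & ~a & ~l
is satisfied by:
  {d: True, l: False, a: False}


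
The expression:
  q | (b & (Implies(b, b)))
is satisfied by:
  {b: True, q: True}
  {b: True, q: False}
  {q: True, b: False}


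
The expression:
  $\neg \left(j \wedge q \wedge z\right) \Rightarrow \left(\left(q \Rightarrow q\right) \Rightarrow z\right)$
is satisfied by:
  {z: True}


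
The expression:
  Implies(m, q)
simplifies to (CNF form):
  q | ~m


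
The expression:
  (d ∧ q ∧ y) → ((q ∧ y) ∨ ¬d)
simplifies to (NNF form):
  True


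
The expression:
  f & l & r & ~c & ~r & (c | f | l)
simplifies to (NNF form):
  False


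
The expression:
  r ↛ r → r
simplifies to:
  True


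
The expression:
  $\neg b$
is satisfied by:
  {b: False}


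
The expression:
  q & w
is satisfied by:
  {w: True, q: True}


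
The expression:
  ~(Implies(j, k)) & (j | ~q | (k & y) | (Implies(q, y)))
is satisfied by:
  {j: True, k: False}


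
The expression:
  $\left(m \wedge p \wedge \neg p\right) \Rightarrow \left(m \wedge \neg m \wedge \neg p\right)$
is always true.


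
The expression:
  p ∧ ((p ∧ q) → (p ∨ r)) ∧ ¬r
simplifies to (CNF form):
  p ∧ ¬r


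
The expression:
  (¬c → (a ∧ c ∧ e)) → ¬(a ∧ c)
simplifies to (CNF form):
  ¬a ∨ ¬c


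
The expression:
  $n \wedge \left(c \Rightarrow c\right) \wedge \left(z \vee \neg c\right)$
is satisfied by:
  {z: True, n: True, c: False}
  {n: True, c: False, z: False}
  {z: True, c: True, n: True}


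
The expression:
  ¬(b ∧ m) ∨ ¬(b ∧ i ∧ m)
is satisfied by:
  {m: False, b: False, i: False}
  {i: True, m: False, b: False}
  {b: True, m: False, i: False}
  {i: True, b: True, m: False}
  {m: True, i: False, b: False}
  {i: True, m: True, b: False}
  {b: True, m: True, i: False}


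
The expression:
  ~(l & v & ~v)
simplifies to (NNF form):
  True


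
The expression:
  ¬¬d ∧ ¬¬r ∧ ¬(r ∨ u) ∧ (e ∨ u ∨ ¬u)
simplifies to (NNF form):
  False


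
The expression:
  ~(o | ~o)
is never true.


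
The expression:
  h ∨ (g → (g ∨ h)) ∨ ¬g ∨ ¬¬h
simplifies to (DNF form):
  True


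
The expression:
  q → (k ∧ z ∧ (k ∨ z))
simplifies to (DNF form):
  (k ∧ z) ∨ ¬q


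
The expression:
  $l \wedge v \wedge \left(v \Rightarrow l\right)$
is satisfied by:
  {v: True, l: True}


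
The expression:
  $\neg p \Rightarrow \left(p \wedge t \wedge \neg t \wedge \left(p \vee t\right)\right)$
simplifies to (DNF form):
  $p$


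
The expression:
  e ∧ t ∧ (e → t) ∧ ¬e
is never true.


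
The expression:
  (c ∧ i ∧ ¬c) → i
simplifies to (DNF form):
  True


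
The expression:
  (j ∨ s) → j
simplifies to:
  j ∨ ¬s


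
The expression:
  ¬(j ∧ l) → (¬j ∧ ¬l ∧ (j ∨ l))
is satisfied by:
  {j: True, l: True}


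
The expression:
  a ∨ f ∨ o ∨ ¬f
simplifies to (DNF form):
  True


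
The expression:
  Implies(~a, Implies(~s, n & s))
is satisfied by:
  {a: True, s: True}
  {a: True, s: False}
  {s: True, a: False}


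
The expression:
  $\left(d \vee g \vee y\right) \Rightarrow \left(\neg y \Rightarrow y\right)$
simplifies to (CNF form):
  $\left(y \vee \neg d\right) \wedge \left(y \vee \neg g\right)$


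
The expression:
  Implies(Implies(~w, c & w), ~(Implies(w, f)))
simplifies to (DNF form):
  ~f | ~w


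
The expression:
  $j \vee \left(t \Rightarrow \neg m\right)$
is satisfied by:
  {j: True, m: False, t: False}
  {j: False, m: False, t: False}
  {t: True, j: True, m: False}
  {t: True, j: False, m: False}
  {m: True, j: True, t: False}
  {m: True, j: False, t: False}
  {m: True, t: True, j: True}
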